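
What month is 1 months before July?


July is month 7
7 - 1 = 6

June


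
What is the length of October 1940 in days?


October 1940

31 days


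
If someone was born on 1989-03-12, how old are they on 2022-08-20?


Birth: 1989-03-12
Reference: 2022-08-20
Year difference: 2022 - 1989 = 33

33 years old


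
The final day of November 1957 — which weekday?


November 1957 has 30 days
Anchor: Jan 1, 1957. With p = 1957 - 1 = 1956: (p + p//4 - p//100 + p//400) mod 7 = (1956 + 489 - 19 + 4) mod 7 = 2430 mod 7 = 1 -> Tuesday (Mon=0 ... Sun=6)
Days before November (Jan-Oct): 304; November 1 index = (1 + 304) mod 7 = 4 -> Friday
Last day offset: 30 - 1 = 29 days
Weekday index = (4 + 29) mod 7 = 5

Saturday, November 30


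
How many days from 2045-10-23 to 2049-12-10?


From 2045-10-23 to 2049-12-10
2045-10-23: days before October = 31 + 28 + 31 + 30 + 31 + 30 + 31 + 31 + 30 = 273 (2045 is not a leap year); day of year = 273 + 23 = 296
2049-12-10: days before December = 31 + 28 + 31 + 30 + 31 + 30 + 31 + 31 + 30 + 31 + 30 = 334 (2049 is not a leap year); day of year = 334 + 10 = 344
Rest of 2045: 365 - 296 = 69
Full years 2046 (365), 2047 (365), 2048 (366): 1096
Total = 69 + 1096 + 344 = 1509

1509 days


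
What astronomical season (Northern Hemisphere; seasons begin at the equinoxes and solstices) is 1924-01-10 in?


Date: January 10
Astronomical Winter (approx.; exact equinox/solstice day varies by year): December 21 to March 19
January 10 falls within the Winter window

Winter


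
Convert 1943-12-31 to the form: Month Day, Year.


ISO 1943-12-31 parses as year=1943, month=12, day=31
Month 12 -> December

December 31, 1943


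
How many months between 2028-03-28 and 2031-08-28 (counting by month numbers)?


From March 2028 to August 2031
3 years * 12 = 36 months, plus 5 months = 41

41 months


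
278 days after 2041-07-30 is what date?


Start: 2041-07-30, add 278 days
July 2041 has 31 days: 31 - 30 = 1 day to July 31 -> 277 left
August 2041 has 31 days -> 246 left
September 2041 has 30 days -> 216 left
October 2041 has 31 days -> 185 left
November 2041 has 30 days -> 155 left
December 2041 has 31 days -> 124 left
January 2042 has 31 days -> 93 left
February 2042 has 28 days -> 65 left
March 2042 has 31 days -> 34 left
April 2042 has 30 days -> 4 left
May 2042: 4 <= 31 -> lands on May 4

Result: 2042-05-04


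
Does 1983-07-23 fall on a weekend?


Anchor: Jan 1, 1983. With p = 1983 - 1 = 1982: (p + p//4 - p//100 + p//400) mod 7 = (1982 + 495 - 19 + 4) mod 7 = 2462 mod 7 = 5 -> Saturday (Mon=0 ... Sun=6)
Day of year: 204; offset = 203
Weekday index = (5 + 203) mod 7 = 5 -> Saturday
Weekend days: Saturday, Sunday

Yes


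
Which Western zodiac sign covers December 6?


Date: December 6
Conventional tropical zodiac dates: Sagittarius from November 22 onward; Capricorn starts December 22
December 6 falls within the Sagittarius range

Sagittarius


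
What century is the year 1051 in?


Century = (year - 1) // 100 + 1
= (1051 - 1) // 100 + 1
= 1050 // 100 + 1
= 10 + 1

11th century


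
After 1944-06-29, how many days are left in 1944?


Day of year: 181 of 366
Remaining = 366 - 181

185 days


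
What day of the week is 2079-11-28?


Date: November 28, 2079
Anchor: Jan 1, 2079. With p = 2079 - 1 = 2078: (p + p//4 - p//100 + p//400) mod 7 = (2078 + 519 - 20 + 5) mod 7 = 2582 mod 7 = 6 -> Sunday (Mon=0 ... Sun=6)
Days before November (Jan-Oct): 304; offset = 304 + 28 - 1 = 331
Weekday index = (6 + 331) mod 7 = 1

Day of the week: Tuesday


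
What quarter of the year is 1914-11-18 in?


Month: November (month 11)
Q1: Jan-Mar, Q2: Apr-Jun, Q3: Jul-Sep, Q4: Oct-Dec

Q4


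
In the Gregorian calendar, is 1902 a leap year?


Gregorian leap year rule: divisible by 4, but not by 100, unless also by 400.
1902 is not divisible by 4 -> not a leap year

No


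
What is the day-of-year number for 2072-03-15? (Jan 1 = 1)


Date: March 15, 2072
Days in months 1 through 2: 60
Plus 15 days in March

Day of year: 75


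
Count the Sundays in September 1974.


September 1974 has 30 days
Anchor: Jan 1, 1974. With p = 1974 - 1 = 1973: (p + p//4 - p//100 + p//400) mod 7 = (1973 + 493 - 19 + 4) mod 7 = 2451 mod 7 = 1 -> Tuesday (Mon=0 ... Sun=6)
Days before September (Jan-Aug): 243; September 1 index = (1 + 243) mod 7 = 6 -> Sunday
First Sunday is September 1
Sundays: 1, 8, 15, 22, 29

5 Sundays


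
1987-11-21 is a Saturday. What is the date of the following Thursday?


Current: Saturday
Target: Thursday
Days ahead: 5

Next Thursday: 1987-11-26


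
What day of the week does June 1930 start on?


Target: June 1, 1930
Anchor: Jan 1, 1930. With p = 1930 - 1 = 1929: (p + p//4 - p//100 + p//400) mod 7 = (1929 + 482 - 19 + 4) mod 7 = 2396 mod 7 = 2 -> Wednesday (Mon=0 ... Sun=6)
Days before June (Jan-May): 151 days
Weekday index = (2 + 151) mod 7 = 6

Sunday


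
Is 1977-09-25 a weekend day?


Anchor: Jan 1, 1977. With p = 1977 - 1 = 1976: (p + p//4 - p//100 + p//400) mod 7 = (1976 + 494 - 19 + 4) mod 7 = 2455 mod 7 = 5 -> Saturday (Mon=0 ... Sun=6)
Day of year: 268; offset = 267
Weekday index = (5 + 267) mod 7 = 6 -> Sunday
Weekend days: Saturday, Sunday

Yes


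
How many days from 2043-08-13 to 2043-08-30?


From 2043-08-13 to 2043-08-30
2043-08-13: days before August = 31 + 28 + 31 + 30 + 31 + 30 + 31 = 212 (2043 is not a leap year); day of year = 212 + 13 = 225
2043-08-30: days before August = 31 + 28 + 31 + 30 + 31 + 30 + 31 = 212 (2043 is not a leap year); day of year = 212 + 30 = 242
Same year: 242 - 225 = 17

17 days


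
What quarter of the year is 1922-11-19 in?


Month: November (month 11)
Q1: Jan-Mar, Q2: Apr-Jun, Q3: Jul-Sep, Q4: Oct-Dec

Q4


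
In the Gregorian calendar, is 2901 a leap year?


Gregorian leap year rule: divisible by 4, but not by 100, unless also by 400.
2901 is not divisible by 4 -> not a leap year

No


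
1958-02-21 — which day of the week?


Date: February 21, 1958
Anchor: Jan 1, 1958. With p = 1958 - 1 = 1957: (p + p//4 - p//100 + p//400) mod 7 = (1957 + 489 - 19 + 4) mod 7 = 2431 mod 7 = 2 -> Wednesday (Mon=0 ... Sun=6)
Days before February (Jan): 31; offset = 31 + 21 - 1 = 51
Weekday index = (2 + 51) mod 7 = 4

Day of the week: Friday


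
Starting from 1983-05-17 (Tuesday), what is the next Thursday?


Current: Tuesday
Target: Thursday
Days ahead: 2

Next Thursday: 1983-05-19


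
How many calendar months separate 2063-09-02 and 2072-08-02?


From September 2063 to August 2072
9 years * 12 = 108 months, minus 1 month = 107

107 months


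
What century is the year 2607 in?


Century = (year - 1) // 100 + 1
= (2607 - 1) // 100 + 1
= 2606 // 100 + 1
= 26 + 1

27th century


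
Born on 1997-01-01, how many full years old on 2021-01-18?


Birth: 1997-01-01
Reference: 2021-01-18
Year difference: 2021 - 1997 = 24

24 years old


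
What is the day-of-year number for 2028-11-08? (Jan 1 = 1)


Date: November 8, 2028
Days in months 1 through 10: 305
Plus 8 days in November

Day of year: 313


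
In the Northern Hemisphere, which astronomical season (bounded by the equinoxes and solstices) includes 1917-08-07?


Date: August 7
Astronomical Summer (approx.; exact equinox/solstice day varies by year): June 21 to September 21
August 7 falls within the Summer window

Summer


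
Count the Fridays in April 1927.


April 1927 has 30 days
Anchor: Jan 1, 1927. With p = 1927 - 1 = 1926: (p + p//4 - p//100 + p//400) mod 7 = (1926 + 481 - 19 + 4) mod 7 = 2392 mod 7 = 5 -> Saturday (Mon=0 ... Sun=6)
Days before April (Jan-Mar): 90; April 1 index = (5 + 90) mod 7 = 4 -> Friday
First Friday is April 1
Fridays: 1, 8, 15, 22, 29

5 Fridays


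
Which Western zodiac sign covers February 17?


Date: February 17
Conventional tropical zodiac dates: Aquarius from January 20 onward; Pisces starts February 19
February 17 falls within the Aquarius range

Aquarius


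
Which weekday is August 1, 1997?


Target: August 1, 1997
Anchor: Jan 1, 1997. With p = 1997 - 1 = 1996: (p + p//4 - p//100 + p//400) mod 7 = (1996 + 499 - 19 + 4) mod 7 = 2480 mod 7 = 2 -> Wednesday (Mon=0 ... Sun=6)
Days before August (Jan-Jul): 212 days
Weekday index = (2 + 212) mod 7 = 4

Friday


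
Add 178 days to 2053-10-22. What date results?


Start: 2053-10-22, add 178 days
October 2053 has 31 days: 31 - 22 = 9 days to October 31 -> 169 left
November 2053 has 30 days -> 139 left
December 2053 has 31 days -> 108 left
January 2054 has 31 days -> 77 left
February 2054 has 28 days -> 49 left
March 2054 has 31 days -> 18 left
April 2054: 18 <= 30 -> lands on April 18

Result: 2054-04-18


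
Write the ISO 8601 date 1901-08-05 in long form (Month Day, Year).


ISO 1901-08-05 parses as year=1901, month=08, day=05
Month 8 -> August

August 5, 1901


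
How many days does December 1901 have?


December 1901

31 days


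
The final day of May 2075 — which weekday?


May 2075 has 31 days
Anchor: Jan 1, 2075. With p = 2075 - 1 = 2074: (p + p//4 - p//100 + p//400) mod 7 = (2074 + 518 - 20 + 5) mod 7 = 2577 mod 7 = 1 -> Tuesday (Mon=0 ... Sun=6)
Days before May (Jan-Apr): 120; May 1 index = (1 + 120) mod 7 = 2 -> Wednesday
Last day offset: 31 - 1 = 30 days
Weekday index = (2 + 30) mod 7 = 4

Friday, May 31


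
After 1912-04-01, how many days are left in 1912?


Day of year: 92 of 366
Remaining = 366 - 92

274 days


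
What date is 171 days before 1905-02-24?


Start: 1905-02-24, subtract 171 days
Back 24 days from February 24 reaches January 31, 1905 -> 147 left
January 1905 has 31 days -> back to December 31, 1904 -> 116 left
December 1904 has 31 days -> back to November 30, 1904 -> 85 left
November 1904 has 30 days -> back to October 31, 1904 -> 55 left
October 1904 has 31 days -> back to September 30, 1904 -> 24 left
September 1904: 30 - 24 = 6 -> lands on September 6

Result: 1904-09-06


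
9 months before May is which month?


May is month 5
5 - 9 = -4; wrap: -4 + 12 = 8

August


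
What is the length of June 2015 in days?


June 2015

30 days


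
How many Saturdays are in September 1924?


September 1924 has 30 days
Anchor: Jan 1, 1924. With p = 1924 - 1 = 1923: (p + p//4 - p//100 + p//400) mod 7 = (1923 + 480 - 19 + 4) mod 7 = 2388 mod 7 = 1 -> Tuesday (Mon=0 ... Sun=6)
Days before September (Jan-Aug): 244; September 1 index = (1 + 244) mod 7 = 0 -> Monday
First Saturday is September 6
Saturdays: 6, 13, 20, 27

4 Saturdays


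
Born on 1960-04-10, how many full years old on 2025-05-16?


Birth: 1960-04-10
Reference: 2025-05-16
Year difference: 2025 - 1960 = 65

65 years old


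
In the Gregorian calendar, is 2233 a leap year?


Gregorian leap year rule: divisible by 4, but not by 100, unless also by 400.
2233 is not divisible by 4 -> not a leap year

No


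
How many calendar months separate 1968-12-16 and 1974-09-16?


From December 1968 to September 1974
6 years * 12 = 72 months, minus 3 months = 69

69 months


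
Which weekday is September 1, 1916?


Target: September 1, 1916
Anchor: Jan 1, 1916. With p = 1916 - 1 = 1915: (p + p//4 - p//100 + p//400) mod 7 = (1915 + 478 - 19 + 4) mod 7 = 2378 mod 7 = 5 -> Saturday (Mon=0 ... Sun=6)
Days before September (Jan-Aug): 244 days
Weekday index = (5 + 244) mod 7 = 4

Friday


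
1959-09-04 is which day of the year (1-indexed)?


Date: September 4, 1959
Days in months 1 through 8: 243
Plus 4 days in September

Day of year: 247


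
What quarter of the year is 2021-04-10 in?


Month: April (month 4)
Q1: Jan-Mar, Q2: Apr-Jun, Q3: Jul-Sep, Q4: Oct-Dec

Q2


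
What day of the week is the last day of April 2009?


April 2009 has 30 days
Anchor: Jan 1, 2009. With p = 2009 - 1 = 2008: (p + p//4 - p//100 + p//400) mod 7 = (2008 + 502 - 20 + 5) mod 7 = 2495 mod 7 = 3 -> Thursday (Mon=0 ... Sun=6)
Days before April (Jan-Mar): 90; April 1 index = (3 + 90) mod 7 = 2 -> Wednesday
Last day offset: 30 - 1 = 29 days
Weekday index = (2 + 29) mod 7 = 3

Thursday, April 30


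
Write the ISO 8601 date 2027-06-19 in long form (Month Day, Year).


ISO 2027-06-19 parses as year=2027, month=06, day=19
Month 6 -> June

June 19, 2027


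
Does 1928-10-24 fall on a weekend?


Anchor: Jan 1, 1928. With p = 1928 - 1 = 1927: (p + p//4 - p//100 + p//400) mod 7 = (1927 + 481 - 19 + 4) mod 7 = 2393 mod 7 = 6 -> Sunday (Mon=0 ... Sun=6)
Day of year: 298; offset = 297
Weekday index = (6 + 297) mod 7 = 2 -> Wednesday
Weekend days: Saturday, Sunday

No


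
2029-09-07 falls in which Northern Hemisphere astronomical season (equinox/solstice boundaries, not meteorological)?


Date: September 7
Astronomical Summer (approx.; exact equinox/solstice day varies by year): June 21 to September 21
September 7 falls within the Summer window

Summer


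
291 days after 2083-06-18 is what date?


Start: 2083-06-18, add 291 days
June 2083 has 30 days: 30 - 18 = 12 days to June 30 -> 279 left
July 2083 has 31 days -> 248 left
August 2083 has 31 days -> 217 left
September 2083 has 30 days -> 187 left
October 2083 has 31 days -> 156 left
November 2083 has 30 days -> 126 left
December 2083 has 31 days -> 95 left
January 2084 has 31 days -> 64 left
February 2084 has 29 days -> 35 left
March 2084 has 31 days -> 4 left
April 2084: 4 <= 30 -> lands on April 4

Result: 2084-04-04


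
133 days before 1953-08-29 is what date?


Start: 1953-08-29, subtract 133 days
Back 29 days from August 29 reaches July 31, 1953 -> 104 left
July 1953 has 31 days -> back to June 30, 1953 -> 73 left
June 1953 has 30 days -> back to May 31, 1953 -> 43 left
May 1953 has 31 days -> back to April 30, 1953 -> 12 left
April 1953: 30 - 12 = 18 -> lands on April 18

Result: 1953-04-18


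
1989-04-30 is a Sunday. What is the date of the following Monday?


Current: Sunday
Target: Monday
Days ahead: 1

Next Monday: 1989-05-01


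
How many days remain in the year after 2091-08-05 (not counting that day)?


Day of year: 217 of 365
Remaining = 365 - 217

148 days


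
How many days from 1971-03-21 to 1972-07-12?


From 1971-03-21 to 1972-07-12
1971-03-21: days before March = 31 + 28 = 59 (1971 is not a leap year); day of year = 59 + 21 = 80
1972-07-12: days before July = 31 + 29 + 31 + 30 + 31 + 30 = 182 (1972 is a leap year); day of year = 182 + 12 = 194
Rest of 1971: 365 - 80 = 285
Total = 285 + 194 = 479

479 days


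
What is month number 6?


Month 6 of 12

June


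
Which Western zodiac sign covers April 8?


Date: April 8
Conventional tropical zodiac dates: Aries from March 21 onward; Taurus starts April 20
April 8 falls within the Aries range

Aries


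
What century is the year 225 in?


Century = (year - 1) // 100 + 1
= (225 - 1) // 100 + 1
= 224 // 100 + 1
= 2 + 1

3rd century


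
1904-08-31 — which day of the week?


Date: August 31, 1904
Anchor: Jan 1, 1904. With p = 1904 - 1 = 1903: (p + p//4 - p//100 + p//400) mod 7 = (1903 + 475 - 19 + 4) mod 7 = 2363 mod 7 = 4 -> Friday (Mon=0 ... Sun=6)
Days before August (Jan-Jul): 213; offset = 213 + 31 - 1 = 243
Weekday index = (4 + 243) mod 7 = 2

Day of the week: Wednesday


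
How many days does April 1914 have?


April 1914

30 days


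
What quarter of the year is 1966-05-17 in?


Month: May (month 5)
Q1: Jan-Mar, Q2: Apr-Jun, Q3: Jul-Sep, Q4: Oct-Dec

Q2


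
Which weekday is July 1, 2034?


Target: July 1, 2034
Anchor: Jan 1, 2034. With p = 2034 - 1 = 2033: (p + p//4 - p//100 + p//400) mod 7 = (2033 + 508 - 20 + 5) mod 7 = 2526 mod 7 = 6 -> Sunday (Mon=0 ... Sun=6)
Days before July (Jan-Jun): 181 days
Weekday index = (6 + 181) mod 7 = 5

Saturday


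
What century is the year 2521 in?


Century = (year - 1) // 100 + 1
= (2521 - 1) // 100 + 1
= 2520 // 100 + 1
= 25 + 1

26th century


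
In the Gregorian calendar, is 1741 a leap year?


Gregorian leap year rule: divisible by 4, but not by 100, unless also by 400.
1741 is not divisible by 4 -> not a leap year

No


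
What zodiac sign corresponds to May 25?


Date: May 25
Conventional tropical zodiac dates: Gemini from May 21 onward; Cancer starts June 21
May 25 falls within the Gemini range

Gemini


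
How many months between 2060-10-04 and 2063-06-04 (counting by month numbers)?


From October 2060 to June 2063
3 years * 12 = 36 months, minus 4 months = 32

32 months


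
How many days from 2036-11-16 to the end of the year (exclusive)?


Day of year: 321 of 366
Remaining = 366 - 321

45 days


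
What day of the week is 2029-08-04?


Date: August 4, 2029
Anchor: Jan 1, 2029. With p = 2029 - 1 = 2028: (p + p//4 - p//100 + p//400) mod 7 = (2028 + 507 - 20 + 5) mod 7 = 2520 mod 7 = 0 -> Monday (Mon=0 ... Sun=6)
Days before August (Jan-Jul): 212; offset = 212 + 4 - 1 = 215
Weekday index = (0 + 215) mod 7 = 5

Day of the week: Saturday


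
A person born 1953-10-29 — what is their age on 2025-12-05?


Birth: 1953-10-29
Reference: 2025-12-05
Year difference: 2025 - 1953 = 72

72 years old


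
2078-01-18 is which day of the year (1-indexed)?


Date: January 18, 2078
No months before January
Plus 18 days in January

Day of year: 18


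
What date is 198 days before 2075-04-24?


Start: 2075-04-24, subtract 198 days
Back 24 days from April 24 reaches March 31, 2075 -> 174 left
March 2075 has 31 days -> back to February 28, 2075 -> 143 left
February 2075 has 28 days -> back to January 31, 2075 -> 115 left
January 2075 has 31 days -> back to December 31, 2074 -> 84 left
December 2074 has 31 days -> back to November 30, 2074 -> 53 left
November 2074 has 30 days -> back to October 31, 2074 -> 23 left
October 2074: 31 - 23 = 8 -> lands on October 8

Result: 2074-10-08


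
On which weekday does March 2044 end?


March 2044 has 31 days
Anchor: Jan 1, 2044. With p = 2044 - 1 = 2043: (p + p//4 - p//100 + p//400) mod 7 = (2043 + 510 - 20 + 5) mod 7 = 2538 mod 7 = 4 -> Friday (Mon=0 ... Sun=6)
Days before March (Jan-Feb): 60; March 1 index = (4 + 60) mod 7 = 1 -> Tuesday
Last day offset: 31 - 1 = 30 days
Weekday index = (1 + 30) mod 7 = 3

Thursday, March 31


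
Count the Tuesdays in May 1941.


May 1941 has 31 days
Anchor: Jan 1, 1941. With p = 1941 - 1 = 1940: (p + p//4 - p//100 + p//400) mod 7 = (1940 + 485 - 19 + 4) mod 7 = 2410 mod 7 = 2 -> Wednesday (Mon=0 ... Sun=6)
Days before May (Jan-Apr): 120; May 1 index = (2 + 120) mod 7 = 3 -> Thursday
First Tuesday is May 6
Tuesdays: 6, 13, 20, 27

4 Tuesdays


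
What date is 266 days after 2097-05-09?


Start: 2097-05-09, add 266 days
May 2097 has 31 days: 31 - 9 = 22 days to May 31 -> 244 left
June 2097 has 30 days -> 214 left
July 2097 has 31 days -> 183 left
August 2097 has 31 days -> 152 left
September 2097 has 30 days -> 122 left
October 2097 has 31 days -> 91 left
November 2097 has 30 days -> 61 left
December 2097 has 31 days -> 30 left
January 2098: 30 <= 31 -> lands on January 30

Result: 2098-01-30


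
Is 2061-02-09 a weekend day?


Anchor: Jan 1, 2061. With p = 2061 - 1 = 2060: (p + p//4 - p//100 + p//400) mod 7 = (2060 + 515 - 20 + 5) mod 7 = 2560 mod 7 = 5 -> Saturday (Mon=0 ... Sun=6)
Day of year: 40; offset = 39
Weekday index = (5 + 39) mod 7 = 2 -> Wednesday
Weekend days: Saturday, Sunday

No


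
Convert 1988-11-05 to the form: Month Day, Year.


ISO 1988-11-05 parses as year=1988, month=11, day=05
Month 11 -> November

November 5, 1988


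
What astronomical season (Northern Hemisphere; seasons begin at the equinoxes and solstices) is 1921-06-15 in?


Date: June 15
Astronomical Spring (approx.; exact equinox/solstice day varies by year): March 20 to June 20
June 15 falls within the Spring window

Spring


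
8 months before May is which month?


May is month 5
5 - 8 = -3; wrap: -3 + 12 = 9

September


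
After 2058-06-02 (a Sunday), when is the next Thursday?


Current: Sunday
Target: Thursday
Days ahead: 4

Next Thursday: 2058-06-06


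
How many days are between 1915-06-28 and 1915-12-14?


From 1915-06-28 to 1915-12-14
1915-06-28: days before June = 31 + 28 + 31 + 30 + 31 = 151 (1915 is not a leap year); day of year = 151 + 28 = 179
1915-12-14: days before December = 31 + 28 + 31 + 30 + 31 + 30 + 31 + 31 + 30 + 31 + 30 = 334 (1915 is not a leap year); day of year = 334 + 14 = 348
Same year: 348 - 179 = 169

169 days


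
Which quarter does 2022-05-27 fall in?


Month: May (month 5)
Q1: Jan-Mar, Q2: Apr-Jun, Q3: Jul-Sep, Q4: Oct-Dec

Q2


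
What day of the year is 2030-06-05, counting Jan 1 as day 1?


Date: June 5, 2030
Days in months 1 through 5: 151
Plus 5 days in June

Day of year: 156


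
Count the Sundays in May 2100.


May 2100 has 31 days
Anchor: Jan 1, 2100. With p = 2100 - 1 = 2099: (p + p//4 - p//100 + p//400) mod 7 = (2099 + 524 - 20 + 5) mod 7 = 2608 mod 7 = 4 -> Friday (Mon=0 ... Sun=6)
Days before May (Jan-Apr): 120; May 1 index = (4 + 120) mod 7 = 5 -> Saturday
First Sunday is May 2
Sundays: 2, 9, 16, 23, 30

5 Sundays


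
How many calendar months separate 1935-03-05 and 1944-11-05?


From March 1935 to November 1944
9 years * 12 = 108 months, plus 8 months = 116

116 months


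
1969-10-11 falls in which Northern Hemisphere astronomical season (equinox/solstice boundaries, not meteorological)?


Date: October 11
Astronomical Autumn (approx.; exact equinox/solstice day varies by year): September 22 to December 20
October 11 falls within the Autumn window

Autumn


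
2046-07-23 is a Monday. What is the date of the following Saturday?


Current: Monday
Target: Saturday
Days ahead: 5

Next Saturday: 2046-07-28


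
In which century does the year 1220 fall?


Century = (year - 1) // 100 + 1
= (1220 - 1) // 100 + 1
= 1219 // 100 + 1
= 12 + 1

13th century


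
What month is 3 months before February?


February is month 2
2 - 3 = -1; wrap: -1 + 12 = 11

November


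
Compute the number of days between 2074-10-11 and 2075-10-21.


From 2074-10-11 to 2075-10-21
2074-10-11: days before October = 31 + 28 + 31 + 30 + 31 + 30 + 31 + 31 + 30 = 273 (2074 is not a leap year); day of year = 273 + 11 = 284
2075-10-21: days before October = 31 + 28 + 31 + 30 + 31 + 30 + 31 + 31 + 30 = 273 (2075 is not a leap year); day of year = 273 + 21 = 294
Rest of 2074: 365 - 284 = 81
Total = 81 + 294 = 375

375 days


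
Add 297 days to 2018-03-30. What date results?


Start: 2018-03-30, add 297 days
March 2018 has 31 days: 31 - 30 = 1 day to March 31 -> 296 left
April 2018 has 30 days -> 266 left
May 2018 has 31 days -> 235 left
June 2018 has 30 days -> 205 left
July 2018 has 31 days -> 174 left
August 2018 has 31 days -> 143 left
September 2018 has 30 days -> 113 left
October 2018 has 31 days -> 82 left
November 2018 has 30 days -> 52 left
December 2018 has 31 days -> 21 left
January 2019: 21 <= 31 -> lands on January 21

Result: 2019-01-21


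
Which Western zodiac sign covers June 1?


Date: June 1
Conventional tropical zodiac dates: Gemini from May 21 onward; Cancer starts June 21
June 1 falls within the Gemini range

Gemini


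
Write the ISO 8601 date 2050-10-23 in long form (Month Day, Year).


ISO 2050-10-23 parses as year=2050, month=10, day=23
Month 10 -> October

October 23, 2050


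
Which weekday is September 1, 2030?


Target: September 1, 2030
Anchor: Jan 1, 2030. With p = 2030 - 1 = 2029: (p + p//4 - p//100 + p//400) mod 7 = (2029 + 507 - 20 + 5) mod 7 = 2521 mod 7 = 1 -> Tuesday (Mon=0 ... Sun=6)
Days before September (Jan-Aug): 243 days
Weekday index = (1 + 243) mod 7 = 6

Sunday


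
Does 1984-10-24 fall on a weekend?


Anchor: Jan 1, 1984. With p = 1984 - 1 = 1983: (p + p//4 - p//100 + p//400) mod 7 = (1983 + 495 - 19 + 4) mod 7 = 2463 mod 7 = 6 -> Sunday (Mon=0 ... Sun=6)
Day of year: 298; offset = 297
Weekday index = (6 + 297) mod 7 = 2 -> Wednesday
Weekend days: Saturday, Sunday

No


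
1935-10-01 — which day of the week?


Date: October 1, 1935
Anchor: Jan 1, 1935. With p = 1935 - 1 = 1934: (p + p//4 - p//100 + p//400) mod 7 = (1934 + 483 - 19 + 4) mod 7 = 2402 mod 7 = 1 -> Tuesday (Mon=0 ... Sun=6)
Days before October (Jan-Sep): 273; offset = 273 + 1 - 1 = 273
Weekday index = (1 + 273) mod 7 = 1

Day of the week: Tuesday


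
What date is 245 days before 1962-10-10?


Start: 1962-10-10, subtract 245 days
Back 10 days from October 10 reaches September 30, 1962 -> 235 left
September 1962 has 30 days -> back to August 31, 1962 -> 205 left
August 1962 has 31 days -> back to July 31, 1962 -> 174 left
July 1962 has 31 days -> back to June 30, 1962 -> 143 left
June 1962 has 30 days -> back to May 31, 1962 -> 113 left
May 1962 has 31 days -> back to April 30, 1962 -> 82 left
April 1962 has 30 days -> back to March 31, 1962 -> 52 left
March 1962 has 31 days -> back to February 28, 1962 -> 21 left
February 1962: 28 - 21 = 7 -> lands on February 7

Result: 1962-02-07


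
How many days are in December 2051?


December 2051

31 days


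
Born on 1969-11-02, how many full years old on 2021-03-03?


Birth: 1969-11-02
Reference: 2021-03-03
Year difference: 2021 - 1969 = 52
Birthday not yet reached in 2021, subtract 1

51 years old


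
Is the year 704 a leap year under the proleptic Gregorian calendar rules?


Gregorian leap year rule: divisible by 4, but not by 100, unless also by 400.
704 is divisible by 4 but not 100 -> leap year

Yes


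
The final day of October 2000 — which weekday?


October 2000 has 31 days
Anchor: Jan 1, 2000. With p = 2000 - 1 = 1999: (p + p//4 - p//100 + p//400) mod 7 = (1999 + 499 - 19 + 4) mod 7 = 2483 mod 7 = 5 -> Saturday (Mon=0 ... Sun=6)
Days before October (Jan-Sep): 274; October 1 index = (5 + 274) mod 7 = 6 -> Sunday
Last day offset: 31 - 1 = 30 days
Weekday index = (6 + 30) mod 7 = 1

Tuesday, October 31


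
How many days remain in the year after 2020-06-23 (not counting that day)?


Day of year: 175 of 366
Remaining = 366 - 175

191 days


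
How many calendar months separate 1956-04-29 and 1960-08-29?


From April 1956 to August 1960
4 years * 12 = 48 months, plus 4 months = 52

52 months


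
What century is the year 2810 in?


Century = (year - 1) // 100 + 1
= (2810 - 1) // 100 + 1
= 2809 // 100 + 1
= 28 + 1

29th century


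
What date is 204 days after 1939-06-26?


Start: 1939-06-26, add 204 days
June 1939 has 30 days: 30 - 26 = 4 days to June 30 -> 200 left
July 1939 has 31 days -> 169 left
August 1939 has 31 days -> 138 left
September 1939 has 30 days -> 108 left
October 1939 has 31 days -> 77 left
November 1939 has 30 days -> 47 left
December 1939 has 31 days -> 16 left
January 1940: 16 <= 31 -> lands on January 16

Result: 1940-01-16


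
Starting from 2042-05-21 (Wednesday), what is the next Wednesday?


Current: Wednesday
Target: Wednesday
Days ahead: 7

Next Wednesday: 2042-05-28


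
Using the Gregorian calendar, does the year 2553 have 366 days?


Gregorian leap year rule: divisible by 4, but not by 100, unless also by 400.
2553 is not divisible by 4 -> not a leap year

No


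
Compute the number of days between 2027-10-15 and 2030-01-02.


From 2027-10-15 to 2030-01-02
2027-10-15: days before October = 31 + 28 + 31 + 30 + 31 + 30 + 31 + 31 + 30 = 273 (2027 is not a leap year); day of year = 273 + 15 = 288
2030-01-02: day of year = 2
Rest of 2027: 365 - 288 = 77
Full years 2028 (366), 2029 (365): 731
Total = 77 + 731 + 2 = 810

810 days


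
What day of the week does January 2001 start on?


Target: January 1, 2001
Anchor: Jan 1, 2001. With p = 2001 - 1 = 2000: (p + p//4 - p//100 + p//400) mod 7 = (2000 + 500 - 20 + 5) mod 7 = 2485 mod 7 = 0 -> Monday (Mon=0 ... Sun=6)
Offset from anchor: 0 days
Weekday index = (0 + 0) mod 7 = 0

Monday


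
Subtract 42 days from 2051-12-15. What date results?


Start: 2051-12-15, subtract 42 days
Back 15 days from December 15 reaches November 30, 2051 -> 27 left
November 2051: 30 - 27 = 3 -> lands on November 3

Result: 2051-11-03


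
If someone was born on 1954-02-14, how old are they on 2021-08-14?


Birth: 1954-02-14
Reference: 2021-08-14
Year difference: 2021 - 1954 = 67

67 years old


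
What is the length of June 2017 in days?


June 2017

30 days


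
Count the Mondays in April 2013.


April 2013 has 30 days
Anchor: Jan 1, 2013. With p = 2013 - 1 = 2012: (p + p//4 - p//100 + p//400) mod 7 = (2012 + 503 - 20 + 5) mod 7 = 2500 mod 7 = 1 -> Tuesday (Mon=0 ... Sun=6)
Days before April (Jan-Mar): 90; April 1 index = (1 + 90) mod 7 = 0 -> Monday
First Monday is April 1
Mondays: 1, 8, 15, 22, 29

5 Mondays


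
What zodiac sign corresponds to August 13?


Date: August 13
Conventional tropical zodiac dates: Leo from July 23 onward; Virgo starts August 23
August 13 falls within the Leo range

Leo


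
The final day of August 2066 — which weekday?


August 2066 has 31 days
Anchor: Jan 1, 2066. With p = 2066 - 1 = 2065: (p + p//4 - p//100 + p//400) mod 7 = (2065 + 516 - 20 + 5) mod 7 = 2566 mod 7 = 4 -> Friday (Mon=0 ... Sun=6)
Days before August (Jan-Jul): 212; August 1 index = (4 + 212) mod 7 = 6 -> Sunday
Last day offset: 31 - 1 = 30 days
Weekday index = (6 + 30) mod 7 = 1

Tuesday, August 31


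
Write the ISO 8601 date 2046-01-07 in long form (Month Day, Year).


ISO 2046-01-07 parses as year=2046, month=01, day=07
Month 1 -> January

January 7, 2046


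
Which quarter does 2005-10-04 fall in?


Month: October (month 10)
Q1: Jan-Mar, Q2: Apr-Jun, Q3: Jul-Sep, Q4: Oct-Dec

Q4


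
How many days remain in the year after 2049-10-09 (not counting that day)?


Day of year: 282 of 365
Remaining = 365 - 282

83 days


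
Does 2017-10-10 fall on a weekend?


Anchor: Jan 1, 2017. With p = 2017 - 1 = 2016: (p + p//4 - p//100 + p//400) mod 7 = (2016 + 504 - 20 + 5) mod 7 = 2505 mod 7 = 6 -> Sunday (Mon=0 ... Sun=6)
Day of year: 283; offset = 282
Weekday index = (6 + 282) mod 7 = 1 -> Tuesday
Weekend days: Saturday, Sunday

No


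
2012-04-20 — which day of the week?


Date: April 20, 2012
Anchor: Jan 1, 2012. With p = 2012 - 1 = 2011: (p + p//4 - p//100 + p//400) mod 7 = (2011 + 502 - 20 + 5) mod 7 = 2498 mod 7 = 6 -> Sunday (Mon=0 ... Sun=6)
Days before April (Jan-Mar): 91; offset = 91 + 20 - 1 = 110
Weekday index = (6 + 110) mod 7 = 4

Day of the week: Friday


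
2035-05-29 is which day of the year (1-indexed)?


Date: May 29, 2035
Days in months 1 through 4: 120
Plus 29 days in May

Day of year: 149


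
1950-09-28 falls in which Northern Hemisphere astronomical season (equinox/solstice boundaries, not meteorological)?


Date: September 28
Astronomical Autumn (approx.; exact equinox/solstice day varies by year): September 22 to December 20
September 28 falls within the Autumn window

Autumn


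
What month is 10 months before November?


November is month 11
11 - 10 = 1

January


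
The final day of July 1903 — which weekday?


July 1903 has 31 days
Anchor: Jan 1, 1903. With p = 1903 - 1 = 1902: (p + p//4 - p//100 + p//400) mod 7 = (1902 + 475 - 19 + 4) mod 7 = 2362 mod 7 = 3 -> Thursday (Mon=0 ... Sun=6)
Days before July (Jan-Jun): 181; July 1 index = (3 + 181) mod 7 = 2 -> Wednesday
Last day offset: 31 - 1 = 30 days
Weekday index = (2 + 30) mod 7 = 4

Friday, July 31


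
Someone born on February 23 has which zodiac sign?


Date: February 23
Conventional tropical zodiac dates: Pisces from February 19 onward; Aries starts March 21
February 23 falls within the Pisces range

Pisces


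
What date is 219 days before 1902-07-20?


Start: 1902-07-20, subtract 219 days
Back 20 days from July 20 reaches June 30, 1902 -> 199 left
June 1902 has 30 days -> back to May 31, 1902 -> 169 left
May 1902 has 31 days -> back to April 30, 1902 -> 138 left
April 1902 has 30 days -> back to March 31, 1902 -> 108 left
March 1902 has 31 days -> back to February 28, 1902 -> 77 left
February 1902 has 28 days -> back to January 31, 1902 -> 49 left
January 1902 has 31 days -> back to December 31, 1901 -> 18 left
December 1901: 31 - 18 = 13 -> lands on December 13

Result: 1901-12-13


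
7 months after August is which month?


August is month 8
8 + 7 = 15; wrap: 15 - 12 = 3

March


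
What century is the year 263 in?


Century = (year - 1) // 100 + 1
= (263 - 1) // 100 + 1
= 262 // 100 + 1
= 2 + 1

3rd century


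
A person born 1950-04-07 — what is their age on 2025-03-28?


Birth: 1950-04-07
Reference: 2025-03-28
Year difference: 2025 - 1950 = 75
Birthday not yet reached in 2025, subtract 1

74 years old


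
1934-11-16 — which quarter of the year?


Month: November (month 11)
Q1: Jan-Mar, Q2: Apr-Jun, Q3: Jul-Sep, Q4: Oct-Dec

Q4


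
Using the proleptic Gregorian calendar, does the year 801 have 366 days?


Gregorian leap year rule: divisible by 4, but not by 100, unless also by 400.
801 is not divisible by 4 -> not a leap year

No


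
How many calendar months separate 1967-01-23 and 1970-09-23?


From January 1967 to September 1970
3 years * 12 = 36 months, plus 8 months = 44

44 months


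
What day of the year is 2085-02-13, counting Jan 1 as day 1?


Date: February 13, 2085
Days in months 1 through 1: 31
Plus 13 days in February

Day of year: 44


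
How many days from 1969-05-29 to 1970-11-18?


From 1969-05-29 to 1970-11-18
1969-05-29: days before May = 31 + 28 + 31 + 30 = 120 (1969 is not a leap year); day of year = 120 + 29 = 149
1970-11-18: days before November = 31 + 28 + 31 + 30 + 31 + 30 + 31 + 31 + 30 + 31 = 304 (1970 is not a leap year); day of year = 304 + 18 = 322
Rest of 1969: 365 - 149 = 216
Total = 216 + 322 = 538

538 days


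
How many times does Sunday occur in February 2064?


February 2064 has 29 days
Anchor: Jan 1, 2064. With p = 2064 - 1 = 2063: (p + p//4 - p//100 + p//400) mod 7 = (2063 + 515 - 20 + 5) mod 7 = 2563 mod 7 = 1 -> Tuesday (Mon=0 ... Sun=6)
Days before February (Jan): 31; February 1 index = (1 + 31) mod 7 = 4 -> Friday
First Sunday is February 3
Sundays: 3, 10, 17, 24

4 Sundays


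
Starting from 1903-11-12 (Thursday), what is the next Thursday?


Current: Thursday
Target: Thursday
Days ahead: 7

Next Thursday: 1903-11-19


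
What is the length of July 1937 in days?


July 1937

31 days


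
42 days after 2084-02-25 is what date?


Start: 2084-02-25, add 42 days
February 2084 has 29 days: 29 - 25 = 4 days to February 29 -> 38 left
March 2084 has 31 days -> 7 left
April 2084: 7 <= 30 -> lands on April 7

Result: 2084-04-07


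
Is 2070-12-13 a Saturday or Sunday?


Anchor: Jan 1, 2070. With p = 2070 - 1 = 2069: (p + p//4 - p//100 + p//400) mod 7 = (2069 + 517 - 20 + 5) mod 7 = 2571 mod 7 = 2 -> Wednesday (Mon=0 ... Sun=6)
Day of year: 347; offset = 346
Weekday index = (2 + 346) mod 7 = 5 -> Saturday
Weekend days: Saturday, Sunday

Yes


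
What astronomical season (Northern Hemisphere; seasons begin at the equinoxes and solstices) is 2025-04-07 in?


Date: April 7
Astronomical Spring (approx.; exact equinox/solstice day varies by year): March 20 to June 20
April 7 falls within the Spring window

Spring


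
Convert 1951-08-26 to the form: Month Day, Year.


ISO 1951-08-26 parses as year=1951, month=08, day=26
Month 8 -> August

August 26, 1951


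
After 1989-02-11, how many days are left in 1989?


Day of year: 42 of 365
Remaining = 365 - 42

323 days


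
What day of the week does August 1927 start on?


Target: August 1, 1927
Anchor: Jan 1, 1927. With p = 1927 - 1 = 1926: (p + p//4 - p//100 + p//400) mod 7 = (1926 + 481 - 19 + 4) mod 7 = 2392 mod 7 = 5 -> Saturday (Mon=0 ... Sun=6)
Days before August (Jan-Jul): 212 days
Weekday index = (5 + 212) mod 7 = 0

Monday


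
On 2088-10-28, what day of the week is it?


Date: October 28, 2088
Anchor: Jan 1, 2088. With p = 2088 - 1 = 2087: (p + p//4 - p//100 + p//400) mod 7 = (2087 + 521 - 20 + 5) mod 7 = 2593 mod 7 = 3 -> Thursday (Mon=0 ... Sun=6)
Days before October (Jan-Sep): 274; offset = 274 + 28 - 1 = 301
Weekday index = (3 + 301) mod 7 = 3

Day of the week: Thursday


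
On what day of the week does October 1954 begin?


Target: October 1, 1954
Anchor: Jan 1, 1954. With p = 1954 - 1 = 1953: (p + p//4 - p//100 + p//400) mod 7 = (1953 + 488 - 19 + 4) mod 7 = 2426 mod 7 = 4 -> Friday (Mon=0 ... Sun=6)
Days before October (Jan-Sep): 273 days
Weekday index = (4 + 273) mod 7 = 4

Friday


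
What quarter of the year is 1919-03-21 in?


Month: March (month 3)
Q1: Jan-Mar, Q2: Apr-Jun, Q3: Jul-Sep, Q4: Oct-Dec

Q1


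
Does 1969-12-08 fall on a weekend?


Anchor: Jan 1, 1969. With p = 1969 - 1 = 1968: (p + p//4 - p//100 + p//400) mod 7 = (1968 + 492 - 19 + 4) mod 7 = 2445 mod 7 = 2 -> Wednesday (Mon=0 ... Sun=6)
Day of year: 342; offset = 341
Weekday index = (2 + 341) mod 7 = 0 -> Monday
Weekend days: Saturday, Sunday

No


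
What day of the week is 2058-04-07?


Date: April 7, 2058
Anchor: Jan 1, 2058. With p = 2058 - 1 = 2057: (p + p//4 - p//100 + p//400) mod 7 = (2057 + 514 - 20 + 5) mod 7 = 2556 mod 7 = 1 -> Tuesday (Mon=0 ... Sun=6)
Days before April (Jan-Mar): 90; offset = 90 + 7 - 1 = 96
Weekday index = (1 + 96) mod 7 = 6

Day of the week: Sunday


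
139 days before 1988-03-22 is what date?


Start: 1988-03-22, subtract 139 days
Back 22 days from March 22 reaches February 29, 1988 -> 117 left
February 1988 has 29 days -> back to January 31, 1988 -> 88 left
January 1988 has 31 days -> back to December 31, 1987 -> 57 left
December 1987 has 31 days -> back to November 30, 1987 -> 26 left
November 1987: 30 - 26 = 4 -> lands on November 4

Result: 1987-11-04


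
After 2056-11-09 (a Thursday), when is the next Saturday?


Current: Thursday
Target: Saturday
Days ahead: 2

Next Saturday: 2056-11-11


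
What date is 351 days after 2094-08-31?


Start: 2094-08-31, add 351 days
August 31 is the last day of August 2094 -> 351 left
September 2094 has 30 days -> 321 left
October 2094 has 31 days -> 290 left
November 2094 has 30 days -> 260 left
December 2094 has 31 days -> 229 left
January 2095 has 31 days -> 198 left
February 2095 has 28 days -> 170 left
March 2095 has 31 days -> 139 left
April 2095 has 30 days -> 109 left
May 2095 has 31 days -> 78 left
June 2095 has 30 days -> 48 left
July 2095 has 31 days -> 17 left
August 2095: 17 <= 31 -> lands on August 17

Result: 2095-08-17


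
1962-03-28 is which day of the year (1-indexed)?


Date: March 28, 1962
Days in months 1 through 2: 59
Plus 28 days in March

Day of year: 87


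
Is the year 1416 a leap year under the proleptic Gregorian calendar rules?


Gregorian leap year rule: divisible by 4, but not by 100, unless also by 400.
1416 is divisible by 4 but not 100 -> leap year

Yes


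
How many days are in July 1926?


July 1926

31 days


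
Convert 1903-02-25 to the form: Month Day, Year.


ISO 1903-02-25 parses as year=1903, month=02, day=25
Month 2 -> February

February 25, 1903


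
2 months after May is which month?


May is month 5
5 + 2 = 7

July


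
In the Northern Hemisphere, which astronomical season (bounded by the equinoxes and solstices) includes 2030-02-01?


Date: February 1
Astronomical Winter (approx.; exact equinox/solstice day varies by year): December 21 to March 19
February 1 falls within the Winter window

Winter


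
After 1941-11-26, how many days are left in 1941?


Day of year: 330 of 365
Remaining = 365 - 330

35 days


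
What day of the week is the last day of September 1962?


September 1962 has 30 days
Anchor: Jan 1, 1962. With p = 1962 - 1 = 1961: (p + p//4 - p//100 + p//400) mod 7 = (1961 + 490 - 19 + 4) mod 7 = 2436 mod 7 = 0 -> Monday (Mon=0 ... Sun=6)
Days before September (Jan-Aug): 243; September 1 index = (0 + 243) mod 7 = 5 -> Saturday
Last day offset: 30 - 1 = 29 days
Weekday index = (5 + 29) mod 7 = 6

Sunday, September 30
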